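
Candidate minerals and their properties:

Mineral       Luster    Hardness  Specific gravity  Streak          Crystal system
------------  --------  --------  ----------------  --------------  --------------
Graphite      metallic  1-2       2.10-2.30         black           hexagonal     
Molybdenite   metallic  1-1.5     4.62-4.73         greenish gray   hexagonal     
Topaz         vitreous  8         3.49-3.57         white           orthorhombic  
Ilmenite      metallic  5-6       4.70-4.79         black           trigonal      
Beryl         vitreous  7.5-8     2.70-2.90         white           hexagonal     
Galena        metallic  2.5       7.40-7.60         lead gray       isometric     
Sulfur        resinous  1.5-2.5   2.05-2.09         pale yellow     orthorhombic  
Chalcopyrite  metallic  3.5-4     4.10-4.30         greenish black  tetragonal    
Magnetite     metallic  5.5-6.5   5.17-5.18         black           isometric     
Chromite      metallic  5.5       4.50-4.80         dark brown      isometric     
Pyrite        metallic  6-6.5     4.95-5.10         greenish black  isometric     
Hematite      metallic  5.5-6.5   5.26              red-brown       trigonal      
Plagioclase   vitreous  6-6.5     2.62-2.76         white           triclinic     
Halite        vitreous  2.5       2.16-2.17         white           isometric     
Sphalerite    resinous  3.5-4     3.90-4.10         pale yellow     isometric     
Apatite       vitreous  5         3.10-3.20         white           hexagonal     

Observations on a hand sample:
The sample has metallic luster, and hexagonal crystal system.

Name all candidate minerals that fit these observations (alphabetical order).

Metallic luster: only Graphite, Molybdenite, Ilmenite, Galena, Chalcopyrite, Magnetite, Chromite, Pyrite, Hematite remain.
Hexagonal crystal system: Graphite, Molybdenite remain.
The minerals that satisfy all observations are Graphite, Molybdenite.

Graphite, Molybdenite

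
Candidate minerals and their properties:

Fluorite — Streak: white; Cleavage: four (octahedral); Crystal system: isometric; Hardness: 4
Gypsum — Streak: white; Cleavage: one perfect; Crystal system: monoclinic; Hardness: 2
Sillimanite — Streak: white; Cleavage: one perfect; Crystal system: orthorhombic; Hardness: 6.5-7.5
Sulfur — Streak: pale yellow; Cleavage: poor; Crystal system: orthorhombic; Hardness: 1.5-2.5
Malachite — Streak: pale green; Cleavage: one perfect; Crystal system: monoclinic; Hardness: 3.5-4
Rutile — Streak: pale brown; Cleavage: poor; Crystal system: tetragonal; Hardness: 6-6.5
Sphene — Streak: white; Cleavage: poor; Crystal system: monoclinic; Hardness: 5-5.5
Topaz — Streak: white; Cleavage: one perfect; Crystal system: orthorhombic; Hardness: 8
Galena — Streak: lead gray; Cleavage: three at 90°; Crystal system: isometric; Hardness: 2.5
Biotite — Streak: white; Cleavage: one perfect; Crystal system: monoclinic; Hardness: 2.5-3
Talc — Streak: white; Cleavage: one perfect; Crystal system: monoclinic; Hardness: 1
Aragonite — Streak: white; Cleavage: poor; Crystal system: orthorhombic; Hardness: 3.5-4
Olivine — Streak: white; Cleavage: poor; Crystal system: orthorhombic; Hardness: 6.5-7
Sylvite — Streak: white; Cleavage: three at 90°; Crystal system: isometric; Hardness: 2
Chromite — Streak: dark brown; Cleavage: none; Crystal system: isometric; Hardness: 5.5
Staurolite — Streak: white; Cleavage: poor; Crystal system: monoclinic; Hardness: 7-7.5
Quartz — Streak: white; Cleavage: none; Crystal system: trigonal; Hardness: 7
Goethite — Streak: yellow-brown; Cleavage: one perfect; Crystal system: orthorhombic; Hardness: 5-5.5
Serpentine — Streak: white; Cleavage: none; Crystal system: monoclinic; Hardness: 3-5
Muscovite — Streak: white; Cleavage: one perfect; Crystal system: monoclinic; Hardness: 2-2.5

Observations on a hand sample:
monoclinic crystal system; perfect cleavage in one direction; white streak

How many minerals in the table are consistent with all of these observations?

Monoclinic crystal system — narrows the field to Gypsum, Malachite, Sphene, Biotite, Talc, Staurolite, Serpentine, Muscovite.
Perfect cleavage in one direction eliminates Sphene, Staurolite, Serpentine.
White streak eliminates Malachite.
Remaining candidates: Biotite, Gypsum, Muscovite, Talc.
That is 4 minerals.

4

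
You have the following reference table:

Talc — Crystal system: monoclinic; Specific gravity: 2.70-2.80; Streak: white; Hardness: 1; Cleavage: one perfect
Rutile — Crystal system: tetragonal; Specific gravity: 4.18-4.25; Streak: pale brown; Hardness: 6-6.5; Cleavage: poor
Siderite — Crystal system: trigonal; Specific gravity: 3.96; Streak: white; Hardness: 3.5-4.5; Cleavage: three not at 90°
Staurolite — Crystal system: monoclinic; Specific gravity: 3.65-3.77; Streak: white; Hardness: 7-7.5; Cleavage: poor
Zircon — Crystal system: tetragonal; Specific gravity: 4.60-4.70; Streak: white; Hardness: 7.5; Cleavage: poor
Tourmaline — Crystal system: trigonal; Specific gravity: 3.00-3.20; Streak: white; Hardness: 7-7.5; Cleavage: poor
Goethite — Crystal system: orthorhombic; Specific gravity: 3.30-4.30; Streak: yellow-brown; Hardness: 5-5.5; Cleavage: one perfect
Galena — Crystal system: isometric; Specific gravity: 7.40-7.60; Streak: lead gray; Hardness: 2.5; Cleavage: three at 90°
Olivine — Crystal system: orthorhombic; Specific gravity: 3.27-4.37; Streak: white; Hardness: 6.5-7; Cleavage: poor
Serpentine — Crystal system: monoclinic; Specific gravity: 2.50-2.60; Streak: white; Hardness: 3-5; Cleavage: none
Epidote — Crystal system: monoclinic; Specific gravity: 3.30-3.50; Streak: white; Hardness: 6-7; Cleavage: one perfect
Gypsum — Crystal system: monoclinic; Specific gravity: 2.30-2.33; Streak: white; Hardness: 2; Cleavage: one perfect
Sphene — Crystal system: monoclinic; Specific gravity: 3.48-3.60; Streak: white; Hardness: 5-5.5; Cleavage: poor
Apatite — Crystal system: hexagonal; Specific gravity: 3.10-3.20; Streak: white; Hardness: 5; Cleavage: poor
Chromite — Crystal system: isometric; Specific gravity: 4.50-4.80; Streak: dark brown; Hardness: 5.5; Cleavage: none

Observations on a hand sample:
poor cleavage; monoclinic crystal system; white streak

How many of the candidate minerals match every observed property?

2

Poor cleavage — only Rutile, Staurolite, Zircon, Tourmaline, Olivine, Sphene, Apatite remain.
Monoclinic crystal system — narrows the field to Staurolite, Sphene.
White streak — no further eliminations.
Remaining candidates: Sphene, Staurolite.
That is 2 minerals.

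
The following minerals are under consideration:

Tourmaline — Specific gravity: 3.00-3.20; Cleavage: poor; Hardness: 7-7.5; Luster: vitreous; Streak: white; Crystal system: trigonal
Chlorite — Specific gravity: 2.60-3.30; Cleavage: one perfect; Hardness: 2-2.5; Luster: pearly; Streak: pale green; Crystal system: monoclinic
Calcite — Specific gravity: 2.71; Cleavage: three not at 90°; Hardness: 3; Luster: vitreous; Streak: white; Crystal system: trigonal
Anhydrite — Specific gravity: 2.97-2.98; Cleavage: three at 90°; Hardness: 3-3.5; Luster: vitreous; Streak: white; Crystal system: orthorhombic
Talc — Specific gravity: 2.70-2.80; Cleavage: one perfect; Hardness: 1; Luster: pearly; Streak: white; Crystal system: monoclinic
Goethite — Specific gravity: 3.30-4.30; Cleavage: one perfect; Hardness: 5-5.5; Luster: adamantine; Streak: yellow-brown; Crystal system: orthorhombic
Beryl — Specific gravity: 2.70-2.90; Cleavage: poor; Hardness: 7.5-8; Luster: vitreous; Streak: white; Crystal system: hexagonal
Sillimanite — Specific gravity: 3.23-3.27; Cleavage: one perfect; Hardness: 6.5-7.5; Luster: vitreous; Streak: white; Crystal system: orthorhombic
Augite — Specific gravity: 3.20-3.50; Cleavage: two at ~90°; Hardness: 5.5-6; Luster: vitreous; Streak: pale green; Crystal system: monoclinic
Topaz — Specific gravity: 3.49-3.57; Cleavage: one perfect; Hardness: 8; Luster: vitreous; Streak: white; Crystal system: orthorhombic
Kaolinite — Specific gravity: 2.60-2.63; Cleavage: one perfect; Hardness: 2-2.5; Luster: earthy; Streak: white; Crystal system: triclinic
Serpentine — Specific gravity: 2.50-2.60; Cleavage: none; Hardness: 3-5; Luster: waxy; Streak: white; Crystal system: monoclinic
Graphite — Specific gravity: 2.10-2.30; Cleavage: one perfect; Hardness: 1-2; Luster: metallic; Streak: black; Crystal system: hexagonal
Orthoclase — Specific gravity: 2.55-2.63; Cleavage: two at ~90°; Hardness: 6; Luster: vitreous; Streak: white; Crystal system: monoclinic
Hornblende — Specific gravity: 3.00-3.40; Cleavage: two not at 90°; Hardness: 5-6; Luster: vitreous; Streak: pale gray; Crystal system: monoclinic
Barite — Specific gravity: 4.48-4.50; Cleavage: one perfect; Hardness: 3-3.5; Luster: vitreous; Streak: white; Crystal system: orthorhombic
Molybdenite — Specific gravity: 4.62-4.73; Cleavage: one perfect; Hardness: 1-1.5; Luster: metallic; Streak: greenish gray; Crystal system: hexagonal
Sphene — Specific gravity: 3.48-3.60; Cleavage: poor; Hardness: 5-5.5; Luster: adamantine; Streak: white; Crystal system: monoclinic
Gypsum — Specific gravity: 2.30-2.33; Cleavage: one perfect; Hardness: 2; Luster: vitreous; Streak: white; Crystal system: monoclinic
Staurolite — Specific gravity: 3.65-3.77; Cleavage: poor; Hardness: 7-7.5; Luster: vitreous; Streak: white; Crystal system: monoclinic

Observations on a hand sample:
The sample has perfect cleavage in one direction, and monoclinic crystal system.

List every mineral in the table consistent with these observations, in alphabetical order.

Perfect cleavage in one direction — Chlorite, Talc, Goethite, Sillimanite, Topaz, Kaolinite, Graphite, Barite, Molybdenite, Gypsum remain.
Monoclinic crystal system — Chlorite, Talc, Gypsum remain.
Remaining candidates: Chlorite, Gypsum, Talc.

Chlorite, Gypsum, Talc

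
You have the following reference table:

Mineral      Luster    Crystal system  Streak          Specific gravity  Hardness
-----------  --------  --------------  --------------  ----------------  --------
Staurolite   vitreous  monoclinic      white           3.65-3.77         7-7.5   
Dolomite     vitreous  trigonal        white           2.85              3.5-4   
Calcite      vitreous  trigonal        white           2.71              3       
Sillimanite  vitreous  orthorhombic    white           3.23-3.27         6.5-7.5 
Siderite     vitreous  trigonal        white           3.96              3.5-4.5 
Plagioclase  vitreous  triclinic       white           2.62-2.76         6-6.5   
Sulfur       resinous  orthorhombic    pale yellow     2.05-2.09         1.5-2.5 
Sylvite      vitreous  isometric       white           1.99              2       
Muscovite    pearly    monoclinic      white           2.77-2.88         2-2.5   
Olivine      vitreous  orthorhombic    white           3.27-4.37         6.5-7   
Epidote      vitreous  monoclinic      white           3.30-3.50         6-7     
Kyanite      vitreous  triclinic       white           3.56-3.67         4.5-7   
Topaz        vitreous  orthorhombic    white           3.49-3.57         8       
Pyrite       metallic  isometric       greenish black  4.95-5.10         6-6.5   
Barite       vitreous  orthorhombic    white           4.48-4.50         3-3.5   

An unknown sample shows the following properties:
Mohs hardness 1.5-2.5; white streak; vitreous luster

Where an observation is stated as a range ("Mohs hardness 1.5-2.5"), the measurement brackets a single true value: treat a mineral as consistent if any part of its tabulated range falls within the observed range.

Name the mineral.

Mohs hardness 1.5-2.5: Sulfur, Sylvite, Muscovite remain.
White streak is inconsistent with Sulfur.
Vitreous luster eliminates Muscovite.
The only mineral consistent with every observation is Sylvite.

Sylvite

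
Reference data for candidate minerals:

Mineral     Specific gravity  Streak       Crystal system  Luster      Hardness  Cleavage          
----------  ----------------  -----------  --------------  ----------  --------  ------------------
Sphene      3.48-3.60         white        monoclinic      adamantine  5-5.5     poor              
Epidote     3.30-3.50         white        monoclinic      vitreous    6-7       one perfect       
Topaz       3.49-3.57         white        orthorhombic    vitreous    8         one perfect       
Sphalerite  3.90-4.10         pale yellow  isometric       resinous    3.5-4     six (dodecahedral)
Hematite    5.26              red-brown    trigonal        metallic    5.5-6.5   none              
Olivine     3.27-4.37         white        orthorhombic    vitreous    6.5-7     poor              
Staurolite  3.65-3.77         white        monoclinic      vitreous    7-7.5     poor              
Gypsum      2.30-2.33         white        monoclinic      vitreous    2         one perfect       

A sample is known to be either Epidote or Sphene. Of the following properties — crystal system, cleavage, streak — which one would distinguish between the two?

cleavage

Crystal system: both monoclinic — identical.
Cleavage: Epidote one perfect, Sphene poor — different.
Streak: both white — identical.
Only cleavage differs between Epidote and Sphene among the listed tests.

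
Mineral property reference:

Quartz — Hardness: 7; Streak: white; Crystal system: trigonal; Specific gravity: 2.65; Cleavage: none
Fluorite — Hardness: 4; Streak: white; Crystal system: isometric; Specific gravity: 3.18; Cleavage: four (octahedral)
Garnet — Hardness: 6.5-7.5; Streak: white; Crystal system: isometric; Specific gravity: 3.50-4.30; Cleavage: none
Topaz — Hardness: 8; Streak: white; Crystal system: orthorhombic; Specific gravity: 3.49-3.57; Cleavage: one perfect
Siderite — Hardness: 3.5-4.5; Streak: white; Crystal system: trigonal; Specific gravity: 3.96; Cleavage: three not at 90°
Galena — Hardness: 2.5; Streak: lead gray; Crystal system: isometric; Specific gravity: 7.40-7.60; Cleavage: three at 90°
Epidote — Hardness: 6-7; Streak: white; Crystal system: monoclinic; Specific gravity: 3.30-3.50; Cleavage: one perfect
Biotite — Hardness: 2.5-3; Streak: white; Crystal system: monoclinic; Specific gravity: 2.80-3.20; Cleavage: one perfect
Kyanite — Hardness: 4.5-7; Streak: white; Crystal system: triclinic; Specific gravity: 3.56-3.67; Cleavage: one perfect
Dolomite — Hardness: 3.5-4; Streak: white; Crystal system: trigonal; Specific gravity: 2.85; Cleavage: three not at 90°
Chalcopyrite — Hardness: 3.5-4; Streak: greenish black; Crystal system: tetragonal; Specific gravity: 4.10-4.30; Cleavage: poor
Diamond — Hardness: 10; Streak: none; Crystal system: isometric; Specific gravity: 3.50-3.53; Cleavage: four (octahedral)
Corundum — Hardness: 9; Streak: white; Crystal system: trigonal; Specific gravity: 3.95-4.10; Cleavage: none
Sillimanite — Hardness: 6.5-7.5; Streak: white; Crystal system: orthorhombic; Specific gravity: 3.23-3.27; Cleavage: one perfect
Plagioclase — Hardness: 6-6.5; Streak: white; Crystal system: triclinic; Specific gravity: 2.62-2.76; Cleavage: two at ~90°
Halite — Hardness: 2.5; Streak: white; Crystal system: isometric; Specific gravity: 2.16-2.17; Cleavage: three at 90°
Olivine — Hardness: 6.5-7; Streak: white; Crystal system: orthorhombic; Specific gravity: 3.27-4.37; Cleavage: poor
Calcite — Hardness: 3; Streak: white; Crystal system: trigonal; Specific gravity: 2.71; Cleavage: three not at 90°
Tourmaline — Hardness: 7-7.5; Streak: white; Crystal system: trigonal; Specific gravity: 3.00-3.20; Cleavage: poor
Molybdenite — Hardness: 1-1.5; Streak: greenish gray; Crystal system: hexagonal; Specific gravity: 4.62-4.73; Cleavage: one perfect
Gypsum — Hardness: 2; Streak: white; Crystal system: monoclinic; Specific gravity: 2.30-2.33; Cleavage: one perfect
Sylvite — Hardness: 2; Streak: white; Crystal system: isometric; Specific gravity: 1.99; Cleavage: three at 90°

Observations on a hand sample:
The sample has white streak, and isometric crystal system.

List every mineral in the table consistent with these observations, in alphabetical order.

Fluorite, Garnet, Halite, Sylvite

White streak eliminates Galena, Chalcopyrite, Diamond, Molybdenite.
Isometric crystal system — narrows the field to Fluorite, Garnet, Halite, Sylvite.
Remaining candidates: Fluorite, Garnet, Halite, Sylvite.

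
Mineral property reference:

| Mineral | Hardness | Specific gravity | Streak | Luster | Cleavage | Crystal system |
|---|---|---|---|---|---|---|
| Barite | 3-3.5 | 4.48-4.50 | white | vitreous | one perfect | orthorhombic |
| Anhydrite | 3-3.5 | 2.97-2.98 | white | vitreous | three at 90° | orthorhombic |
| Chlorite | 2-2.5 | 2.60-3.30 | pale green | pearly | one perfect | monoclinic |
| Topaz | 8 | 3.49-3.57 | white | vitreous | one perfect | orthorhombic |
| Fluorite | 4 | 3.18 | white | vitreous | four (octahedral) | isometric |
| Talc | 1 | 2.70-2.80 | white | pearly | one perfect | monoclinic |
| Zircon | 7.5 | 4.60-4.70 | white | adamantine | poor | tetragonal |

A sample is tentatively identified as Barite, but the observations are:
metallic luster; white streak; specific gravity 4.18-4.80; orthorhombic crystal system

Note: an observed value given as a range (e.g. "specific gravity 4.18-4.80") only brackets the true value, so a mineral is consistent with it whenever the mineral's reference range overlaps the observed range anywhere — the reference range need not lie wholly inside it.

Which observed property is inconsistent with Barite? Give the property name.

luster

Metallic luster: Barite has vitreous luster — does not match.
White streak: Barite has white streak — agrees.
Specific gravity 4.18-4.80: Barite has SG 4.48-4.50 — agrees.
Orthorhombic crystal system: Barite has orthorhombic system — agrees.
Everything matches except the luster.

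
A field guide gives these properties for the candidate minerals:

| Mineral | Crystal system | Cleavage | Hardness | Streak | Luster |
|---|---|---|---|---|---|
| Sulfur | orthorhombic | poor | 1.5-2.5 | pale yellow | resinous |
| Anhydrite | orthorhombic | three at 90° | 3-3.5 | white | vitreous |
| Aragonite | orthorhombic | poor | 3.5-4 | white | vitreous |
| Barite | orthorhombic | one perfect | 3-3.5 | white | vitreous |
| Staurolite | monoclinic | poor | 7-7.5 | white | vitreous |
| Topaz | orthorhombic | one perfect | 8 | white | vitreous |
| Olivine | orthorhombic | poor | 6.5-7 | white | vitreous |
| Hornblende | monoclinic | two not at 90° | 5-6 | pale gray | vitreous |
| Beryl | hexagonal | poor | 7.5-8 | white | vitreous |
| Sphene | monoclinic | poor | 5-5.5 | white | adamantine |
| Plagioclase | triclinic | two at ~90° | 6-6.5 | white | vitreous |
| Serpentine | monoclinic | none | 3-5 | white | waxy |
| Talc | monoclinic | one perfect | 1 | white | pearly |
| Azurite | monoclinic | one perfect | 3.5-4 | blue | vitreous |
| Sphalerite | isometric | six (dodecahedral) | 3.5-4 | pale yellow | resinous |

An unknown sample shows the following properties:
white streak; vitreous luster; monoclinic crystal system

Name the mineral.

Staurolite

White streak rules out Sulfur, Hornblende, Azurite, Sphalerite.
Vitreous luster is inconsistent with Sphene, Serpentine, Talc.
Monoclinic crystal system: leaves Staurolite.
Staurolite is the sole remaining match.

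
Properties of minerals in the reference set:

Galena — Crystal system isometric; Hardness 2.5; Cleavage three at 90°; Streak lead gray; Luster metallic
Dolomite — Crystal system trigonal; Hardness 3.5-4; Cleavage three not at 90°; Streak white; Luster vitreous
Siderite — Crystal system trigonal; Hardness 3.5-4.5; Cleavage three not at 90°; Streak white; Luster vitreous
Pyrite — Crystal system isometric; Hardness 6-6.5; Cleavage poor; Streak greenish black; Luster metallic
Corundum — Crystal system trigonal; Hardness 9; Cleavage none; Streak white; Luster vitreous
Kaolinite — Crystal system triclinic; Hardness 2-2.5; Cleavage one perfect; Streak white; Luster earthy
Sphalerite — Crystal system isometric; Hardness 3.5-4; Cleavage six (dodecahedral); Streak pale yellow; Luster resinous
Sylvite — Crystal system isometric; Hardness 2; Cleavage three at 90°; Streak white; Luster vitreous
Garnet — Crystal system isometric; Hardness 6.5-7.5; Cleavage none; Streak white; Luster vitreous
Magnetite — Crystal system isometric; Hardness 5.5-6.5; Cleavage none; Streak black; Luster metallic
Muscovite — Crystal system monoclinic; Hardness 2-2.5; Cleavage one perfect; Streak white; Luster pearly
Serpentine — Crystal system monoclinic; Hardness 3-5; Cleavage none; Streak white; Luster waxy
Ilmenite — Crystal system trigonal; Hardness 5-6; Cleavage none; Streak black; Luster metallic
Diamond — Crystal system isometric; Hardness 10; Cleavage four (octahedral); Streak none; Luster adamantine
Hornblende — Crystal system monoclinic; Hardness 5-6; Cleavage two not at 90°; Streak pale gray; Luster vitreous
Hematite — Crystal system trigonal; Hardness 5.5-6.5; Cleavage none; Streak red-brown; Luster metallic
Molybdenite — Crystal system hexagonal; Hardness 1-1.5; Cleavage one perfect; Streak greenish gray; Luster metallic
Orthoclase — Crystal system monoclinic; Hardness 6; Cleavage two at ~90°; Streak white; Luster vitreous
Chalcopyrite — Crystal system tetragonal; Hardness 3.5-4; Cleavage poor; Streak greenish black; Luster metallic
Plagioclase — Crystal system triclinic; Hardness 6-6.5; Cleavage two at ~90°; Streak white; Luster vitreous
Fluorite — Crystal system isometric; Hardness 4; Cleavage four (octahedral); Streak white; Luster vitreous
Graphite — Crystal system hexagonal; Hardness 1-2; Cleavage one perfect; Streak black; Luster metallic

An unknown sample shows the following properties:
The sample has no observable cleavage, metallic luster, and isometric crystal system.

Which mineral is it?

No observable cleavage — narrows the field to Corundum, Garnet, Magnetite, Serpentine, Ilmenite, Hematite.
Metallic luster is inconsistent with Corundum, Garnet, Serpentine.
Isometric crystal system — Magnetite remains.
Only Magnetite satisfies all observations.

Magnetite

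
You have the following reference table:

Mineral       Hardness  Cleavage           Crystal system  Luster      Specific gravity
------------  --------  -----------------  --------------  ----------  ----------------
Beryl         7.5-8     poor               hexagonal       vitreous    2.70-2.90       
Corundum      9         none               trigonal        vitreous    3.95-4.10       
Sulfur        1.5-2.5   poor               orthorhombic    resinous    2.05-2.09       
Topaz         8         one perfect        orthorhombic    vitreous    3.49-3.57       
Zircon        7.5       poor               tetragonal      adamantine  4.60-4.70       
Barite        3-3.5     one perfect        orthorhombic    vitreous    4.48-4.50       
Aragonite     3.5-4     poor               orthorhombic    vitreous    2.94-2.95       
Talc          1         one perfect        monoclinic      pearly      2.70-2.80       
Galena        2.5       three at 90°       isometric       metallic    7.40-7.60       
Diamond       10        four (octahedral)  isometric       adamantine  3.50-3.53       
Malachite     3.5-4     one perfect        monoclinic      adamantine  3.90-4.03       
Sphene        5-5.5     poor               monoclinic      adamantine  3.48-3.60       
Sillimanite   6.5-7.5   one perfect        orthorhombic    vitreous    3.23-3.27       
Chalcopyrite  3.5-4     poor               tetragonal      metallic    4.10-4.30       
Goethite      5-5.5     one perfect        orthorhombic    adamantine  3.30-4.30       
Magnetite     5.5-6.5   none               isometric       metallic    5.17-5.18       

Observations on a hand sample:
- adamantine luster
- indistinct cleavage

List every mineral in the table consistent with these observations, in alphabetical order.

Sphene, Zircon

Adamantine luster: leaves Zircon, Diamond, Malachite, Sphene, Goethite.
Indistinct cleavage: only Zircon, Sphene remain.
Remaining candidates: Sphene, Zircon.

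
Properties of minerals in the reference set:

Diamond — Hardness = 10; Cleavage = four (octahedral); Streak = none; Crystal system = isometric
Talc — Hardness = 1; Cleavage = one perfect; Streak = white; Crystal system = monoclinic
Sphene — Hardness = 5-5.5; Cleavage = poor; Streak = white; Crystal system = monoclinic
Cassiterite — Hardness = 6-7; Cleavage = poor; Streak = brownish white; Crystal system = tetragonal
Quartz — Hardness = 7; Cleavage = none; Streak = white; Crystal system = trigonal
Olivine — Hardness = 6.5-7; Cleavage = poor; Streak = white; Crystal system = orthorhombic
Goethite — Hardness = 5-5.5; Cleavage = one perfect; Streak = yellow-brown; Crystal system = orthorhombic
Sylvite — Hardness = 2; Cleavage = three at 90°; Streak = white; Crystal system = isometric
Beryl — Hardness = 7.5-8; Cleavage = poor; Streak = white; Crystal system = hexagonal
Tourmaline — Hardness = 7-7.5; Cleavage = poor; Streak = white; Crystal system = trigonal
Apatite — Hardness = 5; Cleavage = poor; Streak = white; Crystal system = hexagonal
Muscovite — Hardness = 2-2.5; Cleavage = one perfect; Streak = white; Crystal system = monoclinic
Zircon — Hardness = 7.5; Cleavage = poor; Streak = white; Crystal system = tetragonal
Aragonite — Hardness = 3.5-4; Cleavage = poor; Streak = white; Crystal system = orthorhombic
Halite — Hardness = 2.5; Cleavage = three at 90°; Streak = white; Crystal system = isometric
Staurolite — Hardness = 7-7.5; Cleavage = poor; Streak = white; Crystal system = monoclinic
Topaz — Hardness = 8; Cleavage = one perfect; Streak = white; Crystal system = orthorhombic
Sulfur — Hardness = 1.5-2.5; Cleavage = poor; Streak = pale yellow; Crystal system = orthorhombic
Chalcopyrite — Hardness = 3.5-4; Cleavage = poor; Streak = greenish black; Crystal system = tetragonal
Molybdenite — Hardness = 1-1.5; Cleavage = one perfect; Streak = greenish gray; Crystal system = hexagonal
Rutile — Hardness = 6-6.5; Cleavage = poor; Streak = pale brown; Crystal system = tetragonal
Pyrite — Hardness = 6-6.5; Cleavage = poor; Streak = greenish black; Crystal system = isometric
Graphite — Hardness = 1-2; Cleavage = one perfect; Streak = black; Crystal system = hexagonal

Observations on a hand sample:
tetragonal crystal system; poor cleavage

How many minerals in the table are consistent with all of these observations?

4

Tetragonal crystal system — only Cassiterite, Zircon, Chalcopyrite, Rutile remain.
Poor cleavage — all remaining candidates fit.
Consistent with every observation: Cassiterite, Chalcopyrite, Rutile, Zircon.
That is 4 minerals.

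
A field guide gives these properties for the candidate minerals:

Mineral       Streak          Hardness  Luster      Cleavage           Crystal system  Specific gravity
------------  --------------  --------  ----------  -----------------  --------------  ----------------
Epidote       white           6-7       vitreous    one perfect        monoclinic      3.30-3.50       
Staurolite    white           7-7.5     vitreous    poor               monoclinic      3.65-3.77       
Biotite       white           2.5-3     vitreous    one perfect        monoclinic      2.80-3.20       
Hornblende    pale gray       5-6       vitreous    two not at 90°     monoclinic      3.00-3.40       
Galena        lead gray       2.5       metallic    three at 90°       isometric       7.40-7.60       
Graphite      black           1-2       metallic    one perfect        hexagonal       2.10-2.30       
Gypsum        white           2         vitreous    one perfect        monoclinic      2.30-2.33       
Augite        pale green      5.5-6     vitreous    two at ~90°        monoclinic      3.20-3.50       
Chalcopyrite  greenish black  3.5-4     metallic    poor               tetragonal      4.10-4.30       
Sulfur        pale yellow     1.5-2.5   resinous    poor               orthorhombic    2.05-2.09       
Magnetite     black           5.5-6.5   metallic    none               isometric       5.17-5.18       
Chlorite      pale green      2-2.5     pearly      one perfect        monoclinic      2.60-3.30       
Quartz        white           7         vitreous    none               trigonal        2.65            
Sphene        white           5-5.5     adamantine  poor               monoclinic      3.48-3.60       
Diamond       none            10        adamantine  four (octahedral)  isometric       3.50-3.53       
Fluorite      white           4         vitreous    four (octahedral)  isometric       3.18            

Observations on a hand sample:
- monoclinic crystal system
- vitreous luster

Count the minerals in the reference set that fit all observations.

6

Monoclinic crystal system: narrows the field to Epidote, Staurolite, Biotite, Hornblende, Gypsum, Augite, Chlorite, Sphene.
Vitreous luster excludes Chlorite, Sphene.
Consistent with every observation: Augite, Biotite, Epidote, Gypsum, Hornblende, Staurolite.
That is 6 minerals.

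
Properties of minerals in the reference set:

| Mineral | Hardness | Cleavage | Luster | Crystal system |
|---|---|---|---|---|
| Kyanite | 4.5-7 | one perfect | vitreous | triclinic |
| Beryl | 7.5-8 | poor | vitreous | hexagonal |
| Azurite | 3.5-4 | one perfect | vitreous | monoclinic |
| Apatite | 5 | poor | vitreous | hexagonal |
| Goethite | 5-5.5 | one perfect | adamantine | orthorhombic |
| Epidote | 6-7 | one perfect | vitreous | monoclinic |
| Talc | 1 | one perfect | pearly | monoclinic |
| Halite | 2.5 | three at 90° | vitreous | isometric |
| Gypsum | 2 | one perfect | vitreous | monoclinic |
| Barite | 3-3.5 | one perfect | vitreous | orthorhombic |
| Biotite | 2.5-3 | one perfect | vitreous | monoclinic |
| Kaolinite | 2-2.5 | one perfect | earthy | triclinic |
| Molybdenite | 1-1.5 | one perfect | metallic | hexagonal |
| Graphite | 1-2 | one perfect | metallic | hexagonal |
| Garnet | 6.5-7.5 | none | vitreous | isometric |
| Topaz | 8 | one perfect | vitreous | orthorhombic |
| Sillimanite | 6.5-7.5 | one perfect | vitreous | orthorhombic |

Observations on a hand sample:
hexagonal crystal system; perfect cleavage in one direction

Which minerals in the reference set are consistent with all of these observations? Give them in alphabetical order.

Graphite, Molybdenite

Hexagonal crystal system — narrows the field to Beryl, Apatite, Molybdenite, Graphite.
Perfect cleavage in one direction eliminates Beryl, Apatite.
Remaining candidates: Graphite, Molybdenite.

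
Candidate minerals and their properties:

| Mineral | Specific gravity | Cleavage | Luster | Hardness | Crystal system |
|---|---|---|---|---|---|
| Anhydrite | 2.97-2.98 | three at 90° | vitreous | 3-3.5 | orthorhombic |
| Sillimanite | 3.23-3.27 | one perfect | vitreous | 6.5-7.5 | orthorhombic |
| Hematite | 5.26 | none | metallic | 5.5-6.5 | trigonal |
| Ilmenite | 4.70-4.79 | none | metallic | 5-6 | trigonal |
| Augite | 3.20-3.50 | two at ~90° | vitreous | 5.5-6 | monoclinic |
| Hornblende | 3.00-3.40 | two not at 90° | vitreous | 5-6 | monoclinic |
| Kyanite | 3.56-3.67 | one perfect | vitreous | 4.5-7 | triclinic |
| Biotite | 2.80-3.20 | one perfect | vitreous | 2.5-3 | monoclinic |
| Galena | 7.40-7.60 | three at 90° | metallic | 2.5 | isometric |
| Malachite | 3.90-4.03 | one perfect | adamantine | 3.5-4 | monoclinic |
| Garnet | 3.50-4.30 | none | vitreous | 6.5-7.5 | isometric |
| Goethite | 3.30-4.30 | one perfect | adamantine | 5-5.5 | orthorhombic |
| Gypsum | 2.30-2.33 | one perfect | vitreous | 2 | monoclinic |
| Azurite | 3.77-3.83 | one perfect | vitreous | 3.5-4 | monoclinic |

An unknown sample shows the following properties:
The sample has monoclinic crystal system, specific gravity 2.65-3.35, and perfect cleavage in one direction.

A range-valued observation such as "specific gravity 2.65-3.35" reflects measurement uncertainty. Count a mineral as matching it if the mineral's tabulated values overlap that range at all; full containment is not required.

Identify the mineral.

Biotite

Monoclinic crystal system — only Augite, Hornblende, Biotite, Malachite, Gypsum, Azurite remain.
Specific gravity 2.65-3.35 rules out Malachite, Gypsum, Azurite.
Perfect cleavage in one direction — leaves Biotite.
Biotite is the sole remaining match.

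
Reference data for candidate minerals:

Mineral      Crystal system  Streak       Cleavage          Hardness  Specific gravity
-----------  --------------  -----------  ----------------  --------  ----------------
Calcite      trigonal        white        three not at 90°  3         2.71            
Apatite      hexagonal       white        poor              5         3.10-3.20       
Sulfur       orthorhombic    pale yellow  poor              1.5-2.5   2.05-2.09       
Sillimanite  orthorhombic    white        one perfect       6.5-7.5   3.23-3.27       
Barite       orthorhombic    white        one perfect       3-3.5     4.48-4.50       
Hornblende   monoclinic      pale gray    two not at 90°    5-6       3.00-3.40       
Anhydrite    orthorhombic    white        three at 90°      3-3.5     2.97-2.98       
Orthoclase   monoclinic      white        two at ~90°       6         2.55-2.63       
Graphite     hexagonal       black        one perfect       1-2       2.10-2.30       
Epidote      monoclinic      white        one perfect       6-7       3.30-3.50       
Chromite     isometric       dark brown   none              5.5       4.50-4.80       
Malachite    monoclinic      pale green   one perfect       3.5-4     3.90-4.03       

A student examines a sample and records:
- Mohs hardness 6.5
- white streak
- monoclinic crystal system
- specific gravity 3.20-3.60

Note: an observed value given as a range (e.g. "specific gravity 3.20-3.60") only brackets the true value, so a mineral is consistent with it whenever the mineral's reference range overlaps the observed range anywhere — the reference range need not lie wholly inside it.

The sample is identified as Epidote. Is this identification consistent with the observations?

Mohs hardness 6.5 — agrees with Epidote (hardness 6-7).
White streak — agrees with Epidote (white streak).
Monoclinic crystal system — agrees with Epidote (monoclinic system).
Specific gravity 3.20-3.60 — agrees with Epidote (SG 3.30-3.50).
Nothing contradicts Epidote.

Yes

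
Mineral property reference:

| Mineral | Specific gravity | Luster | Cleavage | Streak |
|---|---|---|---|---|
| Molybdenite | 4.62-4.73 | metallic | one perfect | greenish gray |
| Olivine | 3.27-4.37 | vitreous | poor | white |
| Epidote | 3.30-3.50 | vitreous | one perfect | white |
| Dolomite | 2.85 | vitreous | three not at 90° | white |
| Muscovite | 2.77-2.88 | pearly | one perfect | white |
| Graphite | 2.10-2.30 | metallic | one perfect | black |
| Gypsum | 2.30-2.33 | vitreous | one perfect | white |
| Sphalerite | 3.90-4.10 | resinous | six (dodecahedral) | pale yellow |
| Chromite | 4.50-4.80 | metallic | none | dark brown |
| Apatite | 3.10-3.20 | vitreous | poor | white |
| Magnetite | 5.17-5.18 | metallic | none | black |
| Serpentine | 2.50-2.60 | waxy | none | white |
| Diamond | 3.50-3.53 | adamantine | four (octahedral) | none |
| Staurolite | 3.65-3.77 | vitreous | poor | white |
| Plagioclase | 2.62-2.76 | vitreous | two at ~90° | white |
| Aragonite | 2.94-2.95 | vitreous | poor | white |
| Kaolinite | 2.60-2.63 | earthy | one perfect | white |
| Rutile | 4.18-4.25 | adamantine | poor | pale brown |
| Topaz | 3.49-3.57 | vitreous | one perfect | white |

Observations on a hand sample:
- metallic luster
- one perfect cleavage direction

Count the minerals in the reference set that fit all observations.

2

Metallic luster: Molybdenite, Graphite, Chromite, Magnetite remain.
One perfect cleavage direction excludes Chromite, Magnetite.
The minerals that satisfy all observations are Graphite, Molybdenite.
That is 2 minerals.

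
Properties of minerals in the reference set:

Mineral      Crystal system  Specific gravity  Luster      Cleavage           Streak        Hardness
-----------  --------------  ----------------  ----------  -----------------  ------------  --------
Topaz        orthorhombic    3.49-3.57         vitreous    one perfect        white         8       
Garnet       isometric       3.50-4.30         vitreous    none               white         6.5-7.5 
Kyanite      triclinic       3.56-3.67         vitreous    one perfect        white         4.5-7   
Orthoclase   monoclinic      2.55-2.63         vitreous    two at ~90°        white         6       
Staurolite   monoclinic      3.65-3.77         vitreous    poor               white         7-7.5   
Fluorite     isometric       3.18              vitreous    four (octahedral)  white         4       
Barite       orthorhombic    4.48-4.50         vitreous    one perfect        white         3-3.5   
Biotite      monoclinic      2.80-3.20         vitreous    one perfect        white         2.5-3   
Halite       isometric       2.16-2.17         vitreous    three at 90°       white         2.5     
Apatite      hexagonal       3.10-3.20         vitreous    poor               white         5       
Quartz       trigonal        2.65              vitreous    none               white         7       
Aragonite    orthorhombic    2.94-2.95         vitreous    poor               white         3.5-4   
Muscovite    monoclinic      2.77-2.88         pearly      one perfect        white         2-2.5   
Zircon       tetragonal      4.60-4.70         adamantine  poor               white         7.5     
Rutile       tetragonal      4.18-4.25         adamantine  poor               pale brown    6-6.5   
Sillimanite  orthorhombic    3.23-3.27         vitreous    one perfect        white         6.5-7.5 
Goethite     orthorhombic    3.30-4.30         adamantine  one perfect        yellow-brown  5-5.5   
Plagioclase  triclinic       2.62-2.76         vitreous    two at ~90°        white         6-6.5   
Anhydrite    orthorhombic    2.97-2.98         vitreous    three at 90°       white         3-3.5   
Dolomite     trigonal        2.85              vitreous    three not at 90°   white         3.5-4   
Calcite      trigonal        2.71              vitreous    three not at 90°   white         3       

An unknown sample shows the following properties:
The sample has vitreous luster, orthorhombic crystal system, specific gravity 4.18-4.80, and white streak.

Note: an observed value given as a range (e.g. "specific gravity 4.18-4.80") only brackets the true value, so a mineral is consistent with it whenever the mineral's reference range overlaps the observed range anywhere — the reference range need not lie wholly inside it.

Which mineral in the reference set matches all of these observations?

Barite

Vitreous luster eliminates Muscovite, Zircon, Rutile, Goethite.
Orthorhombic crystal system — Topaz, Barite, Aragonite, Sillimanite, Anhydrite remain.
Specific gravity 4.18-4.80 — only Barite remains.
White streak — consistent with all remaining minerals.
Only Barite satisfies all observations.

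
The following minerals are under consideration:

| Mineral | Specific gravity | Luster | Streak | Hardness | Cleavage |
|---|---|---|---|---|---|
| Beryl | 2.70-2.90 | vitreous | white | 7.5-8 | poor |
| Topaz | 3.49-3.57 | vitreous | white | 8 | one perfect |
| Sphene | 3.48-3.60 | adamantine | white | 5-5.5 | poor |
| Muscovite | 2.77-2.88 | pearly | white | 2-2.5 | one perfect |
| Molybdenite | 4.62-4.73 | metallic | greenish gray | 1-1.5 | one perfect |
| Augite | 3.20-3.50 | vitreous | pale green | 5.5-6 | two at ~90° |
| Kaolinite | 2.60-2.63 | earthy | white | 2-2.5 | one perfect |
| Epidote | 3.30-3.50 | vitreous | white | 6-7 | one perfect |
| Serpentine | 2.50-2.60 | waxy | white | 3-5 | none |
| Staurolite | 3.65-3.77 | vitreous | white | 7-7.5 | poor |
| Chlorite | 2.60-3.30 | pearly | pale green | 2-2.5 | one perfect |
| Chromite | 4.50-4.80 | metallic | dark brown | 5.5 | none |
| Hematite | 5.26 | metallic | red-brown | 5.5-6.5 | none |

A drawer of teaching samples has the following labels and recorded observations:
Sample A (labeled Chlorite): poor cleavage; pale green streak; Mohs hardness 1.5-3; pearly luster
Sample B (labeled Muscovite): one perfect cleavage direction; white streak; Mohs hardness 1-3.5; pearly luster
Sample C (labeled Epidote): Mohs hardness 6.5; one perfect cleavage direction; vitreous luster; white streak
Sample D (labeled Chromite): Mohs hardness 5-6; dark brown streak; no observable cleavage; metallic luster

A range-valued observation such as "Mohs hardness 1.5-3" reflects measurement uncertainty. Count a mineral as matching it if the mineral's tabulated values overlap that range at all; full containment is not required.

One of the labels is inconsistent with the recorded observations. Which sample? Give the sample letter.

A

Sample A: Chlorite has cleavage one perfect, but the record shows poor cleavage — this label is wrong.
Sample B: every observation is compatible with the reference values for Muscovite.
Sample C: every observation is compatible with the reference values for Epidote.
Sample D: every observation is compatible with the reference values for Chromite.
Sample A is the mislabeled one.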